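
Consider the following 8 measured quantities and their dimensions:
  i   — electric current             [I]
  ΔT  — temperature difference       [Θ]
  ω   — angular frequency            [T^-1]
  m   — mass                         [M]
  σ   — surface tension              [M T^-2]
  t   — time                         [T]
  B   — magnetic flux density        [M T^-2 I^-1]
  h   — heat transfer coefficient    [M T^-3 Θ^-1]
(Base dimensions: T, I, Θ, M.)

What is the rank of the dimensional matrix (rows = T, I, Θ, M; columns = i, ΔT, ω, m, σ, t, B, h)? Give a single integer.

4

Dimensional matrix (T×I×Θ×M by i×ΔT×ω×m×σ×t×B×h):
  T: [ 0  0 -1  0 -2  1 -2 -3]
  I: [ 1  0  0  0  0  0 -1  0]
  Θ: [ 0  1  0  0  0  0  0 -1]
  M: [ 0  0  0  1  1  0  1  1]
RREF → pivots at {i,ΔT,ω,m} ⇒ r = 4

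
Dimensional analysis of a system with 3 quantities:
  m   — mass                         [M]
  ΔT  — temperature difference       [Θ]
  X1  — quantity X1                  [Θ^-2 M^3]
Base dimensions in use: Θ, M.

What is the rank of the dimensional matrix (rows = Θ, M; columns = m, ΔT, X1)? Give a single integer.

Dimensional matrix (Θ×M by m×ΔT×X1):
  Θ: [ 0  1 -2]
  M: [ 1  0  3]
RREF → pivots at {m,ΔT} ⇒ r = 2

2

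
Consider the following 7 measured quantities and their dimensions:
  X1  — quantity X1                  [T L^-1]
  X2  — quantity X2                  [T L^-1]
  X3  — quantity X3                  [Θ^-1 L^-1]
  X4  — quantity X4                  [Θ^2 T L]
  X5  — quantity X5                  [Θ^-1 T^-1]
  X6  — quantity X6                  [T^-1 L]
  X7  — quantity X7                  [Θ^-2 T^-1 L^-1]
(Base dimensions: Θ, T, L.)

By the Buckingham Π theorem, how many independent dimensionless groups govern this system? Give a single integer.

Write exponents as rows Θ,T,L / cols X1,X2,X3,X4,X5,X6,X7:
  Θ: [ 0  0 -1  2 -1  0 -2]
  T: [ 1  1  0  1 -1 -1 -1]
  L: [-1 -1 -1  1  0  1 -1]
RREF → pivots at {X1,X3} ⇒ r = 2
7 vars − rank 2 = 5 Π groups

5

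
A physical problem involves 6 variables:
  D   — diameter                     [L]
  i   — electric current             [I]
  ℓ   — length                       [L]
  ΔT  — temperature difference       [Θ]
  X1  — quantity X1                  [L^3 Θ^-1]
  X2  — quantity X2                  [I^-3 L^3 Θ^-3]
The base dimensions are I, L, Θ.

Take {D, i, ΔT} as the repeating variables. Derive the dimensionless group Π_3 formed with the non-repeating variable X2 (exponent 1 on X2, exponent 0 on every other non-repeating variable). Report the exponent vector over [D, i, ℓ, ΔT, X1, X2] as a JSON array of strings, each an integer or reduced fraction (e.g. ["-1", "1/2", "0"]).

Write exponents as rows I,L,Θ / cols D,i,ℓ,ΔT,X1,X2:
  I: [ 0  1  0  0  0 -3]
  L: [ 1  0  1  0  3  3]
  Θ: [ 0  0  0  1 -1 -3]
RREF → pivots at {D,i,ΔT} ⇒ r = 3
Repeat: D,i,ΔT; free: ℓ,X1,X2
RREF:
  r0: [   1    0    1    0    3    3]
  r1: [   0    1    0    0    0   -3]
  r2: [   0    0    0    1   -1   -3]
Fix exponent of X2 at 1, ℓ at 0, X1 at 0; solve each RREF row for its pivot's exponent:
  r0: exp(D) + (3)·1 = 0 ⇒ exp(D) = -3
  r1: exp(i) + (-3)·1 = 0 ⇒ exp(i) = 3
  r2: exp(ΔT) + (-3)·1 = 0 ⇒ exp(ΔT) = 3
Π_3 = D^-3 · i^3 · ΔT^3 · X2

["-3", "3", "0", "3", "0", "1"]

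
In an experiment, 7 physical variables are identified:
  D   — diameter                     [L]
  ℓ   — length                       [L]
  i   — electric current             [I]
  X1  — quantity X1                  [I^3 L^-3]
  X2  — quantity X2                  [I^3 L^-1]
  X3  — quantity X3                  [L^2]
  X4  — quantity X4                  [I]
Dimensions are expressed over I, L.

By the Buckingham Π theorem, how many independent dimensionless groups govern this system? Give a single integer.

5

Exponent matrix [I,L] × [D,ℓ,i,X1,X2,X3,X4]:
  I: [ 0  0  1  3  3  0  1]
  L: [ 1  1  0 -3 -1  2  0]
RREF → pivots at {D,i} ⇒ r = 2
n=7, r=2 ⇒ 5 dimensionless groups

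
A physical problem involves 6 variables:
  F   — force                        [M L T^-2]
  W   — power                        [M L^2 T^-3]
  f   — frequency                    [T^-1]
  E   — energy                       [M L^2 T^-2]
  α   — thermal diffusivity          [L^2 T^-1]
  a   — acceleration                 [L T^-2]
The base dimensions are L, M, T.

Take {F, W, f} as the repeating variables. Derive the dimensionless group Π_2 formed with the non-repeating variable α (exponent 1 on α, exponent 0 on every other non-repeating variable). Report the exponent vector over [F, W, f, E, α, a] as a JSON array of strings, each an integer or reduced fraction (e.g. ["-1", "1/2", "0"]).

Dimensional matrix (L×M×T by F×W×f×E×α×a):
  L: [ 1  2  0  2  2  1]
  M: [ 1  1  0  1  0  0]
  T: [-2 -3 -1 -2 -1 -2]
Row reduction gives pivot columns F,W,f; rank = 3
Repeat: F,W,f; free: E,α,a
RREF:
  r0: [   1    0    0    0   -2   -1]
  r1: [   0    1    0    1    2    1]
  r2: [   0    0    1   -1   -1    1]
Fix exponent of α at 1, E at 0, a at 0; solve each RREF row for its pivot's exponent:
  r0: exp(F) + (-2)·1 = 0 ⇒ exp(F) = 2
  r1: exp(W) + (2)·1 = 0 ⇒ exp(W) = -2
  r2: exp(f) + (-1)·1 = 0 ⇒ exp(f) = 1
Π_2 = F^2 · W^-2 · f · α

["2", "-2", "1", "0", "1", "0"]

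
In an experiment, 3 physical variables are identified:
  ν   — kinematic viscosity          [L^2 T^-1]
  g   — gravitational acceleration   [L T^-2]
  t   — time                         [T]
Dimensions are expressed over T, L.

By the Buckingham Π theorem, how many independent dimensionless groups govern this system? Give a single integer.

1

Dimensional matrix (T×L by ν×g×t):
  T: [-1 -2  1]
  L: [ 2  1  0]
Row reduction gives pivot columns ν,g; rank = 2
n=3, r=2 ⇒ 1 dimensionless group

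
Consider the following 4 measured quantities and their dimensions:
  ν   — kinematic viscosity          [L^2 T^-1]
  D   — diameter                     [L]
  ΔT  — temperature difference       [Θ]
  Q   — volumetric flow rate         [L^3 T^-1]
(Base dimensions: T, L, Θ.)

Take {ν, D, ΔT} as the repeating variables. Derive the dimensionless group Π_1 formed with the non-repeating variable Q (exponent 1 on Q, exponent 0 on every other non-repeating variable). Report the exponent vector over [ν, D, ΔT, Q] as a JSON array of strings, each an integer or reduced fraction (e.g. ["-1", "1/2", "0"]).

Write exponents as rows T,L,Θ / cols ν,D,ΔT,Q:
  T: [-1  0  0 -1]
  L: [ 2  1  0  3]
  Θ: [ 0  0  1  0]
Row reduction gives pivot columns ν,D,ΔT; rank = 3
Pivot set = {ν,D,ΔT}, free = {Q}
RREF:
  r0: [   1    0    0    1]
  r1: [   0    1    0    1]
  r2: [   0    0    1    0]
Fix exponent of Q at 1; solve each RREF row for its pivot's exponent:
  r0: exp(ν) + (1)·1 = 0 ⇒ exp(ν) = -1
  r1: exp(D) + (1)·1 = 0 ⇒ exp(D) = -1
  r2: exp(ΔT) + (0)·1 = 0 ⇒ exp(ΔT) = 0
Π_1 = ν^-1 · D^-1 · Q

["-1", "-1", "0", "1"]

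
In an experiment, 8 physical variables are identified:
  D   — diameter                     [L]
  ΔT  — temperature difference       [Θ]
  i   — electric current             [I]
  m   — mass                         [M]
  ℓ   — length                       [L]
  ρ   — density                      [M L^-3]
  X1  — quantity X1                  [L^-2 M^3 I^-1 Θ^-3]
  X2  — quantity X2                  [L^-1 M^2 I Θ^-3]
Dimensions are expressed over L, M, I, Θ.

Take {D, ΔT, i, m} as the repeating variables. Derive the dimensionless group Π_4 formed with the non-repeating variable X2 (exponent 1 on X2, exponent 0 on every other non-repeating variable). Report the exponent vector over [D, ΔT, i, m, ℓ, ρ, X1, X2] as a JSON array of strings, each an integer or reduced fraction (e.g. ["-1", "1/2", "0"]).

Write exponents as rows L,M,I,Θ / cols D,ΔT,i,m,ℓ,ρ,X1,X2:
  L: [ 1  0  0  0  1 -3 -2 -1]
  M: [ 0  0  0  1  0  1  3  2]
  I: [ 0  0  1  0  0  0 -1  1]
  Θ: [ 0  1  0  0  0  0 -3 -3]
Row reduction gives pivot columns D,ΔT,i,m; rank = 4
Pivot set = {D,ΔT,i,m}, free = {ℓ,ρ,X1,X2}
RREF:
  r0: [   1    0    0    0    1   -3   -2   -1]
  r1: [   0    1    0    0    0    0   -3   -3]
  r2: [   0    0    1    0    0    0   -1    1]
  r3: [   0    0    0    1    0    1    3    2]
Fix exponent of X2 at 1, ℓ at 0, ρ at 0, X1 at 0; solve each RREF row for its pivot's exponent:
  r0: exp(D) + (-1)·1 = 0 ⇒ exp(D) = 1
  r1: exp(ΔT) + (-3)·1 = 0 ⇒ exp(ΔT) = 3
  r2: exp(i) + (1)·1 = 0 ⇒ exp(i) = -1
  r3: exp(m) + (2)·1 = 0 ⇒ exp(m) = -2
Π_4 = D · ΔT^3 · i^-1 · m^-2 · X2

["1", "3", "-1", "-2", "0", "0", "0", "1"]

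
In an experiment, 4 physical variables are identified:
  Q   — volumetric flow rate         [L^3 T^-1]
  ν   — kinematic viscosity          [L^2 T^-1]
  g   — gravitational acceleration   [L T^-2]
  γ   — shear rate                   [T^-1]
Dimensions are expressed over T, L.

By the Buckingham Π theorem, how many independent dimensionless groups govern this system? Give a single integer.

Write exponents as rows T,L / cols Q,ν,g,γ:
  T: [-1 -1 -2 -1]
  L: [ 3  2  1  0]
Row reduction gives pivot columns Q,ν; rank = 2
n=4, r=2 ⇒ 2 dimensionless groups

2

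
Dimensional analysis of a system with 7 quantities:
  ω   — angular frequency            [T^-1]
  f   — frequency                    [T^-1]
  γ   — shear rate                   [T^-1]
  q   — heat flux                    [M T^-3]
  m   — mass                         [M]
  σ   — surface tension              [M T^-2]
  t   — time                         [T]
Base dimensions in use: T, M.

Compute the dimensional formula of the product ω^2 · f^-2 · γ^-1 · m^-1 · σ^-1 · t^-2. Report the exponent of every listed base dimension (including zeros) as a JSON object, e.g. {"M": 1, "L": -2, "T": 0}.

{"T": 1, "M": -2}

Dimensional matrix (T×M by ω×f×γ×q×m×σ×t):
  T: [-1 -1 -1 -3  0 -2  1]
  M: [ 0  0  0  1  1  1  0]
  [T]: (2)·-1+(-2)·-1+(-1)·-1+(-1)·0+(-1)·-2+(-2)·1 = 1
  [M]: (2)·0+(-2)·0+(-1)·0+(-1)·1+(-1)·1+(-2)·0 = -2
⇒ T M^-2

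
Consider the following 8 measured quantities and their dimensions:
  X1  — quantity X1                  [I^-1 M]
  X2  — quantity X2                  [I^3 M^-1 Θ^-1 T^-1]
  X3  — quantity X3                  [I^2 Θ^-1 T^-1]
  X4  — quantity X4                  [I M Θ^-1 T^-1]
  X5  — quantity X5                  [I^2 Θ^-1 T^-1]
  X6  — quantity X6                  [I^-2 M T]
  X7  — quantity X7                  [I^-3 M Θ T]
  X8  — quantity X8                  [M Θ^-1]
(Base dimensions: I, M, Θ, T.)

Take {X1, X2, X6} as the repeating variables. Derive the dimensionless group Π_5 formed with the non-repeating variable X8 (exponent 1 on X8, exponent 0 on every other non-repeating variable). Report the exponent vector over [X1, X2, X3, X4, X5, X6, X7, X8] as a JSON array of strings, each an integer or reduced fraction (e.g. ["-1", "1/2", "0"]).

Write exponents as rows I,M,Θ,T / cols X1,X2,X3,X4,X5,X6,X7,X8:
  I: [-1  3  2  1  2 -2 -3  0]
  M: [ 1 -1  0  1  0  1  1  1]
  Θ: [ 0 -1 -1 -1 -1  0  1 -1]
  T: [ 0 -1 -1 -1 -1  1  1  0]
Echelon form has 3 nonzero rows (pivots: X1,X2,X6)
Repeat: X1,X2,X6; free: X3,X4,X5,X7,X8
RREF:
  r0: [   1    0    1    2    1    0    0    1]
  r1: [   0    1    1    1    1    0   -1    1]
  r2: [   0    0    0    0    0    1    0    1]
  r3: [   0    0    0    0    0    0    0    0]
Fix exponent of X8 at 1, X3 at 0, X4 at 0, X5 at 0, X7 at 0; solve each RREF row for its pivot's exponent:
  r0: exp(X1) + (1)·1 = 0 ⇒ exp(X1) = -1
  r1: exp(X2) + (1)·1 = 0 ⇒ exp(X2) = -1
  r2: exp(X6) + (1)·1 = 0 ⇒ exp(X6) = -1
Π_5 = X1^-1 · X2^-1 · X6^-1 · X8

["-1", "-1", "0", "0", "0", "-1", "0", "1"]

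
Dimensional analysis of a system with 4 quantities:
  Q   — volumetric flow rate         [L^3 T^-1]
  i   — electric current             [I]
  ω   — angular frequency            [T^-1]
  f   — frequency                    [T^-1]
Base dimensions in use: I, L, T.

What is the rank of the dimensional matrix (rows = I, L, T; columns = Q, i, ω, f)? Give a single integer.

Dimensional matrix (I×L×T by Q×i×ω×f):
  I: [ 0  1  0  0]
  L: [ 3  0  0  0]
  T: [-1  0 -1 -1]
RREF → pivots at {Q,i,ω} ⇒ r = 3

3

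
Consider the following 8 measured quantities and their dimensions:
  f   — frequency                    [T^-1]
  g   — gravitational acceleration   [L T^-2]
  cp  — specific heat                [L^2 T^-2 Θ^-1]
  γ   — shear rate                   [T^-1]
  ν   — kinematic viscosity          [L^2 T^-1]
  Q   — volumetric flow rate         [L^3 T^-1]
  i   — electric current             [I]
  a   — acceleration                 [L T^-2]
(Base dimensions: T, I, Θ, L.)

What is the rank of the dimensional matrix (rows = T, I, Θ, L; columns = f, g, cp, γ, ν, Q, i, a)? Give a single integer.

Exponent matrix [T,I,Θ,L] × [f,g,cp,γ,ν,Q,i,a]:
  T: [-1 -2 -2 -1 -1 -1  0 -2]
  I: [ 0  0  0  0  0  0  1  0]
  Θ: [ 0  0 -1  0  0  0  0  0]
  L: [ 0  1  2  0  2  3  0  1]
Row reduction gives pivot columns f,g,cp,i; rank = 4

4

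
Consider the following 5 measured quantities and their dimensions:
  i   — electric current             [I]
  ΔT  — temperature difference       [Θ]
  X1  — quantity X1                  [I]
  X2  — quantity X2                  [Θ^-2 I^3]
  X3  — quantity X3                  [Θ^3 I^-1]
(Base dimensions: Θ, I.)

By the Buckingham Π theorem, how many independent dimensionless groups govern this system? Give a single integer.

3

Exponent matrix [Θ,I] × [i,ΔT,X1,X2,X3]:
  Θ: [ 0  1  0 -2  3]
  I: [ 1  0  1  3 -1]
RREF → pivots at {i,ΔT} ⇒ r = 2
Π count = n − r = 5 − 2 = 3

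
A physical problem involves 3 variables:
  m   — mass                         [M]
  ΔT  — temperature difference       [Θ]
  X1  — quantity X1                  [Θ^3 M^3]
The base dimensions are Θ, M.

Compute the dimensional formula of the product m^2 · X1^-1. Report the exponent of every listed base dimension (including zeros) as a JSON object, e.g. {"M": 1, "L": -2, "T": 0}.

Write exponents as rows Θ,M / cols m,ΔT,X1:
  Θ: [ 0  1  3]
  M: [ 1  0  3]
  [Θ]: (2)·0+(-1)·3 = -3
  [M]: (2)·1+(-1)·3 = -1
⇒ Θ^-3 M^-1

{"Θ": -3, "M": -1}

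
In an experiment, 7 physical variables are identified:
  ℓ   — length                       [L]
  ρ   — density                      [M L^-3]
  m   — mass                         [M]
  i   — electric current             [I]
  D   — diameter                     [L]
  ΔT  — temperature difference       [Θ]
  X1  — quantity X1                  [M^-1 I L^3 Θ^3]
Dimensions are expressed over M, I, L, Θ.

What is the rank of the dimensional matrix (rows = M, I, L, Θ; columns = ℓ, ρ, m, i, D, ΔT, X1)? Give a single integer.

4

Write exponents as rows M,I,L,Θ / cols ℓ,ρ,m,i,D,ΔT,X1:
  M: [ 0  1  1  0  0  0 -1]
  I: [ 0  0  0  1  0  0  1]
  L: [ 1 -3  0  0  1  0  3]
  Θ: [ 0  0  0  0  0  1  3]
Echelon form has 4 nonzero rows (pivots: ℓ,ρ,i,ΔT)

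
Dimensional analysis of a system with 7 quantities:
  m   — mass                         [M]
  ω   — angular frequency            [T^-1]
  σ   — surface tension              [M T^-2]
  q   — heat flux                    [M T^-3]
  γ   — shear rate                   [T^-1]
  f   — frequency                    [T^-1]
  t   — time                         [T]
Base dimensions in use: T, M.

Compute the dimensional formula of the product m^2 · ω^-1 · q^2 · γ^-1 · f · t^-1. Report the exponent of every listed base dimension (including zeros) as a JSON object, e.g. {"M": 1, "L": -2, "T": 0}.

{"T": -6, "M": 4}

Dimensional matrix (T×M by m×ω×σ×q×γ×f×t):
  T: [ 0 -1 -2 -3 -1 -1  1]
  M: [ 1  0  1  1  0  0  0]
  [T]: (2)·0+(-1)·-1+(2)·-3+(-1)·-1+(1)·-1+(-1)·1 = -6
  [M]: (2)·1+(-1)·0+(2)·1+(-1)·0+(1)·0+(-1)·0 = 4
⇒ T^-6 M^4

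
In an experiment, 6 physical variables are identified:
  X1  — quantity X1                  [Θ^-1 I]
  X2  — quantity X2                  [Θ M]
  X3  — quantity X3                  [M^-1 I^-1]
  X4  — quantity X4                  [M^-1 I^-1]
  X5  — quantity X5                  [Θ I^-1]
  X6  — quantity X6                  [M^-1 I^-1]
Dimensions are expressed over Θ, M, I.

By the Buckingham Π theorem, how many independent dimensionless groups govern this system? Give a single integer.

4

Dimensional matrix (Θ×M×I by X1×X2×X3×X4×X5×X6):
  Θ: [-1  1  0  0  1  0]
  M: [ 0  1 -1 -1  0 -1]
  I: [ 1  0 -1 -1 -1 -1]
RREF → pivots at {X1,X2} ⇒ r = 2
n=6, r=2 ⇒ 4 dimensionless groups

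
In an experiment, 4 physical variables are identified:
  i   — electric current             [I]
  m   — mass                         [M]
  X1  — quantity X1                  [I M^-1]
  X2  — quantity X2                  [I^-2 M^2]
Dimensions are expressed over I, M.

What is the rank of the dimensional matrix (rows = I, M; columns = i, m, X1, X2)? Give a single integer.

2

Exponent matrix [I,M] × [i,m,X1,X2]:
  I: [ 1  0  1 -2]
  M: [ 0  1 -1  2]
RREF → pivots at {i,m} ⇒ r = 2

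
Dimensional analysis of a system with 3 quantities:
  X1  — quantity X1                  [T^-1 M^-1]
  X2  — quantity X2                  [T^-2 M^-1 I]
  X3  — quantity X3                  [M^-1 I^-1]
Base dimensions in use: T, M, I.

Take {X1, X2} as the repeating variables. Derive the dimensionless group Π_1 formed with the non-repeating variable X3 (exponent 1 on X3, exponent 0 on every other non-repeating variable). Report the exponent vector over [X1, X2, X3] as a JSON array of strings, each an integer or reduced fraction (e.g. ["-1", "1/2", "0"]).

["-2", "1", "1"]

Exponent matrix [T,M,I] × [X1,X2,X3]:
  T: [-1 -2  0]
  M: [-1 -1 -1]
  I: [ 0  1 -1]
RREF → pivots at {X1,X2} ⇒ r = 2
Pivot set = {X1,X2}, free = {X3}
RREF:
  r0: [   1    0    2]
  r1: [   0    1   -1]
  r2: [   0    0    0]
Fix exponent of X3 at 1; solve each RREF row for its pivot's exponent:
  r0: exp(X1) + (2)·1 = 0 ⇒ exp(X1) = -2
  r1: exp(X2) + (-1)·1 = 0 ⇒ exp(X2) = 1
Π_1 = X1^-2 · X2 · X3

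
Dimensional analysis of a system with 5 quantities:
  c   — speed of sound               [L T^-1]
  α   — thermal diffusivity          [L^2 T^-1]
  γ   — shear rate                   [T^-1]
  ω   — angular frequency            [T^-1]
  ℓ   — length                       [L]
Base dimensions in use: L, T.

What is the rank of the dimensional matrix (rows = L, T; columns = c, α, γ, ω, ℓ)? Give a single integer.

Exponent matrix [L,T] × [c,α,γ,ω,ℓ]:
  L: [ 1  2  0  0  1]
  T: [-1 -1 -1 -1  0]
RREF → pivots at {c,α} ⇒ r = 2

2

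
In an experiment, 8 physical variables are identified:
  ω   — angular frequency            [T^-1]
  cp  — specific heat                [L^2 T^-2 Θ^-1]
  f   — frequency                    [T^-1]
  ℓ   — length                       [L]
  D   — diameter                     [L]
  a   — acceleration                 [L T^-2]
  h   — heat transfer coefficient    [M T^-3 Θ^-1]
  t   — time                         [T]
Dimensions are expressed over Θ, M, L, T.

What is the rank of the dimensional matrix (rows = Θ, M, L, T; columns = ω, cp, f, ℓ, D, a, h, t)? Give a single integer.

4

Exponent matrix [Θ,M,L,T] × [ω,cp,f,ℓ,D,a,h,t]:
  Θ: [ 0 -1  0  0  0  0 -1  0]
  M: [ 0  0  0  0  0  0  1  0]
  L: [ 0  2  0  1  1  1  0  0]
  T: [-1 -2 -1  0  0 -2 -3  1]
Row reduction gives pivot columns ω,cp,ℓ,h; rank = 4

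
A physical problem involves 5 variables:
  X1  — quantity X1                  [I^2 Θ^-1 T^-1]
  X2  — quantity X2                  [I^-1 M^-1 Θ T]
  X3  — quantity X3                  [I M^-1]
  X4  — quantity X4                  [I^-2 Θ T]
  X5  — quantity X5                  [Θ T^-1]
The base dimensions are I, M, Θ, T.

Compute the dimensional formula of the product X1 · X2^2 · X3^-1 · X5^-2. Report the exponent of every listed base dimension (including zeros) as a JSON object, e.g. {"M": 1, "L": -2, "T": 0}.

Write exponents as rows I,M,Θ,T / cols X1,X2,X3,X4,X5:
  I: [ 2 -1  1 -2  0]
  M: [ 0 -1 -1  0  0]
  Θ: [-1  1  0  1  1]
  T: [-1  1  0  1 -1]
  [I]: (1)·2+(2)·-1+(-1)·1+(-2)·0 = -1
  [M]: (1)·0+(2)·-1+(-1)·-1+(-2)·0 = -1
  [Θ]: (1)·-1+(2)·1+(-1)·0+(-2)·1 = -1
  [T]: (1)·-1+(2)·1+(-1)·0+(-2)·-1 = 3
⇒ I^-1 M^-1 Θ^-1 T^3

{"I": -1, "M": -1, "Θ": -1, "T": 3}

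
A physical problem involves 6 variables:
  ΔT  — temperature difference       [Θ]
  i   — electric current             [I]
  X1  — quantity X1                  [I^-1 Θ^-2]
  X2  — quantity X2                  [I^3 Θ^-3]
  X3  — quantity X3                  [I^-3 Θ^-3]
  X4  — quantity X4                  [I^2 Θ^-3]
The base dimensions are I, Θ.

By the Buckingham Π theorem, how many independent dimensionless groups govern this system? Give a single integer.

4

Exponent matrix [I,Θ] × [ΔT,i,X1,X2,X3,X4]:
  I: [ 0  1 -1  3 -3  2]
  Θ: [ 1  0 -2 -3 -3 -3]
Echelon form has 2 nonzero rows (pivots: ΔT,i)
n=6, r=2 ⇒ 4 dimensionless groups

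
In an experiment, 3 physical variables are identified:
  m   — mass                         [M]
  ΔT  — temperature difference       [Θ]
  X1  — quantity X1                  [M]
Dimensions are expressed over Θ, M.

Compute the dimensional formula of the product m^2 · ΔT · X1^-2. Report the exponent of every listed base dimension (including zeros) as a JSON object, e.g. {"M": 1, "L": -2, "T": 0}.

Write exponents as rows Θ,M / cols m,ΔT,X1:
  Θ: [ 0  1  0]
  M: [ 1  0  1]
  [Θ]: (2)·0+(1)·1+(-2)·0 = 1
  [M]: (2)·1+(1)·0+(-2)·1 = 0
⇒ Θ

{"Θ": 1, "M": 0}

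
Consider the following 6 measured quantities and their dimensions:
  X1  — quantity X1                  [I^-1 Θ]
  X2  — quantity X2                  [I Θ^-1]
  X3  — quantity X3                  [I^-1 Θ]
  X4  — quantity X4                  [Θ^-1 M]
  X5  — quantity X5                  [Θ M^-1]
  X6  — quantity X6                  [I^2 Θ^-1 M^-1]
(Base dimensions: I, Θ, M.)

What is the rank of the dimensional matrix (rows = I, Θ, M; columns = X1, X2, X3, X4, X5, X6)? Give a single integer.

Write exponents as rows I,Θ,M / cols X1,X2,X3,X4,X5,X6:
  I: [-1  1 -1  0  0  2]
  Θ: [ 1 -1  1 -1  1 -1]
  M: [ 0  0  0  1 -1 -1]
Echelon form has 2 nonzero rows (pivots: X1,X4)

2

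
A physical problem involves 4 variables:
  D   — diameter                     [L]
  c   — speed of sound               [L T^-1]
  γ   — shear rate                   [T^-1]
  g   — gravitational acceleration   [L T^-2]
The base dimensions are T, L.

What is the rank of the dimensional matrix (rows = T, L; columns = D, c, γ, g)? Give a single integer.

Dimensional matrix (T×L by D×c×γ×g):
  T: [ 0 -1 -1 -2]
  L: [ 1  1  0  1]
Echelon form has 2 nonzero rows (pivots: D,c)

2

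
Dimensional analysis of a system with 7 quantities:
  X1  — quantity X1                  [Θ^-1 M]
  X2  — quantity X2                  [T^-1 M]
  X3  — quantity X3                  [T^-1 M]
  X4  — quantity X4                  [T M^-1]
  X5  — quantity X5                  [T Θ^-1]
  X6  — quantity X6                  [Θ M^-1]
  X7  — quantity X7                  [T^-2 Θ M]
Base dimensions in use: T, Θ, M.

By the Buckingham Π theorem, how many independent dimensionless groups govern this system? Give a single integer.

Exponent matrix [T,Θ,M] × [X1,X2,X3,X4,X5,X6,X7]:
  T: [ 0 -1 -1  1  1  0 -2]
  Θ: [-1  0  0  0 -1  1  1]
  M: [ 1  1  1 -1  0 -1  1]
Echelon form has 2 nonzero rows (pivots: X1,X2)
n=7, r=2 ⇒ 5 dimensionless groups

5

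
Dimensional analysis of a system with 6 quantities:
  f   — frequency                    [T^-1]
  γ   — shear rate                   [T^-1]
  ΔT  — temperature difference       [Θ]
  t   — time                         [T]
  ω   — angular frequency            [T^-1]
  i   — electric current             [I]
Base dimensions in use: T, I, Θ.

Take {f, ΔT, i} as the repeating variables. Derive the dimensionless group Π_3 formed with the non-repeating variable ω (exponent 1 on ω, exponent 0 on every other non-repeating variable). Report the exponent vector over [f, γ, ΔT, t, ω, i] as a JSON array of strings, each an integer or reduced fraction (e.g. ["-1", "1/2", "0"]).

["-1", "0", "0", "0", "1", "0"]

Exponent matrix [T,I,Θ] × [f,γ,ΔT,t,ω,i]:
  T: [-1 -1  0  1 -1  0]
  I: [ 0  0  0  0  0  1]
  Θ: [ 0  0  1  0  0  0]
RREF → pivots at {f,ΔT,i} ⇒ r = 3
Repeat: f,ΔT,i; free: γ,t,ω
RREF:
  r0: [   1    1    0   -1    1    0]
  r1: [   0    0    1    0    0    0]
  r2: [   0    0    0    0    0    1]
Fix exponent of ω at 1, γ at 0, t at 0; solve each RREF row for its pivot's exponent:
  r0: exp(f) + (1)·1 = 0 ⇒ exp(f) = -1
  r1: exp(ΔT) + (0)·1 = 0 ⇒ exp(ΔT) = 0
  r2: exp(i) + (0)·1 = 0 ⇒ exp(i) = 0
Π_3 = f^-1 · ω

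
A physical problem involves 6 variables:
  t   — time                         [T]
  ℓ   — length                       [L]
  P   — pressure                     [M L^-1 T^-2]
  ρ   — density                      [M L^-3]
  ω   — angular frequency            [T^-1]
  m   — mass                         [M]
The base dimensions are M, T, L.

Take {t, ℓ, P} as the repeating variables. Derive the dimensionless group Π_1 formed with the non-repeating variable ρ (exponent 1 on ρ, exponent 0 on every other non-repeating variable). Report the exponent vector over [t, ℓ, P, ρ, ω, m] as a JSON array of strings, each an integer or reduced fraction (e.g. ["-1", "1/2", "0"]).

["-2", "2", "-1", "1", "0", "0"]

Exponent matrix [M,T,L] × [t,ℓ,P,ρ,ω,m]:
  M: [ 0  0  1  1  0  1]
  T: [ 1  0 -2  0 -1  0]
  L: [ 0  1 -1 -3  0  0]
Echelon form has 3 nonzero rows (pivots: t,ℓ,P)
Repeat: t,ℓ,P; free: ρ,ω,m
RREF:
  r0: [   1    0    0    2   -1    2]
  r1: [   0    1    0   -2    0    1]
  r2: [   0    0    1    1    0    1]
Fix exponent of ρ at 1, ω at 0, m at 0; solve each RREF row for its pivot's exponent:
  r0: exp(t) + (2)·1 = 0 ⇒ exp(t) = -2
  r1: exp(ℓ) + (-2)·1 = 0 ⇒ exp(ℓ) = 2
  r2: exp(P) + (1)·1 = 0 ⇒ exp(P) = -1
Π_1 = t^-2 · ℓ^2 · P^-1 · ρ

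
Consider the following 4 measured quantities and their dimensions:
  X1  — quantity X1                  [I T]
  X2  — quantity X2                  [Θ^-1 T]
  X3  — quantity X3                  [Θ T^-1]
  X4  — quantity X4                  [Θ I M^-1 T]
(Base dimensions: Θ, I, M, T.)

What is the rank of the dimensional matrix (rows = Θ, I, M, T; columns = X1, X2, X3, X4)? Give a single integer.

3

Write exponents as rows Θ,I,M,T / cols X1,X2,X3,X4:
  Θ: [ 0 -1  1  1]
  I: [ 1  0  0  1]
  M: [ 0  0  0 -1]
  T: [ 1  1 -1  1]
RREF → pivots at {X1,X2,X4} ⇒ r = 3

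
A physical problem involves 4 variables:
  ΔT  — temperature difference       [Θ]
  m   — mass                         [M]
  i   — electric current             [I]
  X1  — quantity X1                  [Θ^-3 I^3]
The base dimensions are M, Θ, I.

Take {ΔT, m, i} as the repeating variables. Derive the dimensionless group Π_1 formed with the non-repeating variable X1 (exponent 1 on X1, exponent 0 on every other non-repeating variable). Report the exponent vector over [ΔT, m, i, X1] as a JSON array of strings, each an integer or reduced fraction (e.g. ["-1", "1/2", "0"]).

Write exponents as rows M,Θ,I / cols ΔT,m,i,X1:
  M: [ 0  1  0  0]
  Θ: [ 1  0  0 -3]
  I: [ 0  0  1  3]
Echelon form has 3 nonzero rows (pivots: ΔT,m,i)
Pivot set = {ΔT,m,i}, free = {X1}
RREF:
  r0: [   1    0    0   -3]
  r1: [   0    1    0    0]
  r2: [   0    0    1    3]
Fix exponent of X1 at 1; solve each RREF row for its pivot's exponent:
  r0: exp(ΔT) + (-3)·1 = 0 ⇒ exp(ΔT) = 3
  r1: exp(m) + (0)·1 = 0 ⇒ exp(m) = 0
  r2: exp(i) + (3)·1 = 0 ⇒ exp(i) = -3
Π_1 = ΔT^3 · i^-3 · X1

["3", "0", "-3", "1"]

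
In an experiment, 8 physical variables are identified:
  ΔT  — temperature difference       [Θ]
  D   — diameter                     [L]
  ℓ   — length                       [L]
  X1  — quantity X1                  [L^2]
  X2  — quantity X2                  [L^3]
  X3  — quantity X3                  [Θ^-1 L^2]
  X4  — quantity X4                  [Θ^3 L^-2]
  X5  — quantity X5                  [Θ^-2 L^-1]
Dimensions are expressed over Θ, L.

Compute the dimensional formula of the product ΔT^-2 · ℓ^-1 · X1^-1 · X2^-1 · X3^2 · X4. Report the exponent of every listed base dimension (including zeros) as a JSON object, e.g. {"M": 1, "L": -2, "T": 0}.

{"Θ": -1, "L": -4}

Exponent matrix [Θ,L] × [ΔT,D,ℓ,X1,X2,X3,X4,X5]:
  Θ: [ 1  0  0  0  0 -1  3 -2]
  L: [ 0  1  1  2  3  2 -2 -1]
  [Θ]: (-2)·1+(-1)·0+(-1)·0+(-1)·0+(2)·-1+(1)·3 = -1
  [L]: (-2)·0+(-1)·1+(-1)·2+(-1)·3+(2)·2+(1)·-2 = -4
⇒ Θ^-1 L^-4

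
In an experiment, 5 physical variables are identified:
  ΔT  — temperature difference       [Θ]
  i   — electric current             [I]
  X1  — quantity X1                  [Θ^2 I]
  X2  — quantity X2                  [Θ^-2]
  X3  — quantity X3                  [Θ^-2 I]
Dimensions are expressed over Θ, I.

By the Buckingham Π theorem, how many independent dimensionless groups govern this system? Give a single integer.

3

Exponent matrix [Θ,I] × [ΔT,i,X1,X2,X3]:
  Θ: [ 1  0  2 -2 -2]
  I: [ 0  1  1  0  1]
Row reduction gives pivot columns ΔT,i; rank = 2
n=5, r=2 ⇒ 3 dimensionless groups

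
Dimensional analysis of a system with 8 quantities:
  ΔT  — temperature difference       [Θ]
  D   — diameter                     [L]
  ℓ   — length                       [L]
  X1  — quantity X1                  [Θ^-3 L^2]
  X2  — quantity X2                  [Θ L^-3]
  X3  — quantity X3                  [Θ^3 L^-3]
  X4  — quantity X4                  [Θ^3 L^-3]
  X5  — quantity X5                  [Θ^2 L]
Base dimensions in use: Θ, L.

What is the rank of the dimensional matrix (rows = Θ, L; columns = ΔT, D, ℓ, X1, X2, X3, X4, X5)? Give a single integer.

Dimensional matrix (Θ×L by ΔT×D×ℓ×X1×X2×X3×X4×X5):
  Θ: [ 1  0  0 -3  1  3  3  2]
  L: [ 0  1  1  2 -3 -3 -3  1]
RREF → pivots at {ΔT,D} ⇒ r = 2

2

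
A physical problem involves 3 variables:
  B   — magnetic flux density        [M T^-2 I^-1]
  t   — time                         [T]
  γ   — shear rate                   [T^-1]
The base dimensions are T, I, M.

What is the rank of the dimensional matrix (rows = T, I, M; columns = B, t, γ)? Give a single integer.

Write exponents as rows T,I,M / cols B,t,γ:
  T: [-2  1 -1]
  I: [-1  0  0]
  M: [ 1  0  0]
Echelon form has 2 nonzero rows (pivots: B,t)

2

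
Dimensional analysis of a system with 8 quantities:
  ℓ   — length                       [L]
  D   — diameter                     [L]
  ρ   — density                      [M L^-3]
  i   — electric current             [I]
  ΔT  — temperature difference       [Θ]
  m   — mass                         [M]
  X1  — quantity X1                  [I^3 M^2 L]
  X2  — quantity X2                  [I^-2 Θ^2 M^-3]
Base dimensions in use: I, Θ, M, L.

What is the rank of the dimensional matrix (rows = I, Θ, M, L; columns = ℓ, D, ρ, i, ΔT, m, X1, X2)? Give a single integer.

Write exponents as rows I,Θ,M,L / cols ℓ,D,ρ,i,ΔT,m,X1,X2:
  I: [ 0  0  0  1  0  0  3 -2]
  Θ: [ 0  0  0  0  1  0  0  2]
  M: [ 0  0  1  0  0  1  2 -3]
  L: [ 1  1 -3  0  0  0  1  0]
RREF → pivots at {ℓ,ρ,i,ΔT} ⇒ r = 4

4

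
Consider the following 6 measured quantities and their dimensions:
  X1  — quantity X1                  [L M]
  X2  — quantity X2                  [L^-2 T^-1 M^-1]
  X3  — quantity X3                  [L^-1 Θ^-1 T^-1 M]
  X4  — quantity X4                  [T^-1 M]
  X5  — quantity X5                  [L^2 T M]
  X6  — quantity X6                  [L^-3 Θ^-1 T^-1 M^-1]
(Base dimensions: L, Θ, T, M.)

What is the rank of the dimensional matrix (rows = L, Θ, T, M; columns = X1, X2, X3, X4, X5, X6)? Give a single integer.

3

Dimensional matrix (L×Θ×T×M by X1×X2×X3×X4×X5×X6):
  L: [ 1 -2 -1  0  2 -3]
  Θ: [ 0  0 -1  0  0 -1]
  T: [ 0 -1 -1 -1  1 -1]
  M: [ 1 -1  1  1  1 -1]
Echelon form has 3 nonzero rows (pivots: X1,X2,X3)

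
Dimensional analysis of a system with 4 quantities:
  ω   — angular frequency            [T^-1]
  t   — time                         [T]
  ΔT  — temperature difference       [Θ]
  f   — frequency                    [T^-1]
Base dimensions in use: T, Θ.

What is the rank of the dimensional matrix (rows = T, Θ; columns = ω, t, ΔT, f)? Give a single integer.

2

Write exponents as rows T,Θ / cols ω,t,ΔT,f:
  T: [-1  1  0 -1]
  Θ: [ 0  0  1  0]
Echelon form has 2 nonzero rows (pivots: ω,ΔT)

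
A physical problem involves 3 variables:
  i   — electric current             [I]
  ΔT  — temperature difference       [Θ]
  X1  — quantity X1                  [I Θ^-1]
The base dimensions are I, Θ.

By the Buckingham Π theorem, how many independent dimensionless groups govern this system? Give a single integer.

Dimensional matrix (I×Θ by i×ΔT×X1):
  I: [ 1  0  1]
  Θ: [ 0  1 -1]
Row reduction gives pivot columns i,ΔT; rank = 2
Π count = n − r = 3 − 2 = 1

1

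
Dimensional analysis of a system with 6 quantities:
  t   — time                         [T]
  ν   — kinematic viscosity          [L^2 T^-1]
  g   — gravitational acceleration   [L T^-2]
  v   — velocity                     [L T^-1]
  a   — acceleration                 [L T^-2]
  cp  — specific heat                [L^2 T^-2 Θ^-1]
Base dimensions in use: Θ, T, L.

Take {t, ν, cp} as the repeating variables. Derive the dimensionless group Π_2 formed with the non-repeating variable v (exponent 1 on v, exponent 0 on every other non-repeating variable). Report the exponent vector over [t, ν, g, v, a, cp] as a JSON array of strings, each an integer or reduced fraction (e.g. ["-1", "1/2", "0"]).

Dimensional matrix (Θ×T×L by t×ν×g×v×a×cp):
  Θ: [ 0  0  0  0  0 -1]
  T: [ 1 -1 -2 -1 -2 -2]
  L: [ 0  2  1  1  1  2]
Row reduction gives pivot columns t,ν,cp; rank = 3
Repeat: t,ν,cp; free: g,v,a
RREF:
  r0: [   1    0 -3/2 -1/2 -3/2    0]
  r1: [   0    1  1/2  1/2  1/2    0]
  r2: [   0    0    0    0    0    1]
Fix exponent of v at 1, g at 0, a at 0; solve each RREF row for its pivot's exponent:
  r0: exp(t) + (-1/2)·1 = 0 ⇒ exp(t) = 1/2
  r1: exp(ν) + (1/2)·1 = 0 ⇒ exp(ν) = -1/2
  r2: exp(cp) + (0)·1 = 0 ⇒ exp(cp) = 0
Π_2 = t^(1/2) · ν^(-1/2) · v

["1/2", "-1/2", "0", "1", "0", "0"]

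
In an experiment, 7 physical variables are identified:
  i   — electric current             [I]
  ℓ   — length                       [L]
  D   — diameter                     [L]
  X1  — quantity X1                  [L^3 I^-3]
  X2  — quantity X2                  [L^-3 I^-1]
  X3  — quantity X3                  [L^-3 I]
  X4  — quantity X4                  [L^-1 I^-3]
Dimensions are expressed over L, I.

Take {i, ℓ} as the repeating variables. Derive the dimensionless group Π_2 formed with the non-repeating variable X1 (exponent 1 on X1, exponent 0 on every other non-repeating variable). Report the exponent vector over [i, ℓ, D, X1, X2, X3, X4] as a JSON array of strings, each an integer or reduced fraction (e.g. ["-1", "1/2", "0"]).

["3", "-3", "0", "1", "0", "0", "0"]

Exponent matrix [L,I] × [i,ℓ,D,X1,X2,X3,X4]:
  L: [ 0  1  1  3 -3 -3 -1]
  I: [ 1  0  0 -3 -1  1 -3]
RREF → pivots at {i,ℓ} ⇒ r = 2
Pivot set = {i,ℓ}, free = {D,X1,X2,X3,X4}
RREF:
  r0: [   1    0    0   -3   -1    1   -3]
  r1: [   0    1    1    3   -3   -3   -1]
Fix exponent of X1 at 1, D at 0, X2 at 0, X3 at 0, X4 at 0; solve each RREF row for its pivot's exponent:
  r0: exp(i) + (-3)·1 = 0 ⇒ exp(i) = 3
  r1: exp(ℓ) + (3)·1 = 0 ⇒ exp(ℓ) = -3
Π_2 = i^3 · ℓ^-3 · X1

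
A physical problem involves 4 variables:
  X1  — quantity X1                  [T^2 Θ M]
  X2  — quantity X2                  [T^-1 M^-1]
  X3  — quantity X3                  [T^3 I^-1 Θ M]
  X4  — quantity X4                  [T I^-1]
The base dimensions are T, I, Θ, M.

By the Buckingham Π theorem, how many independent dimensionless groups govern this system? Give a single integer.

Exponent matrix [T,I,Θ,M] × [X1,X2,X3,X4]:
  T: [ 2 -1  3  1]
  I: [ 0  0 -1 -1]
  Θ: [ 1  0  1  0]
  M: [ 1 -1  1  0]
Echelon form has 3 nonzero rows (pivots: X1,X2,X3)
Π count = n − r = 4 − 3 = 1

1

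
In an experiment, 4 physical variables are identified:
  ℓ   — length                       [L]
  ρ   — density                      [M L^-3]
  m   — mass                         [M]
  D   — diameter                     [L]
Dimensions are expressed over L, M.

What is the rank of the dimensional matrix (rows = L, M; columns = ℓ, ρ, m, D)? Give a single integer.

Write exponents as rows L,M / cols ℓ,ρ,m,D:
  L: [ 1 -3  0  1]
  M: [ 0  1  1  0]
Row reduction gives pivot columns ℓ,ρ; rank = 2

2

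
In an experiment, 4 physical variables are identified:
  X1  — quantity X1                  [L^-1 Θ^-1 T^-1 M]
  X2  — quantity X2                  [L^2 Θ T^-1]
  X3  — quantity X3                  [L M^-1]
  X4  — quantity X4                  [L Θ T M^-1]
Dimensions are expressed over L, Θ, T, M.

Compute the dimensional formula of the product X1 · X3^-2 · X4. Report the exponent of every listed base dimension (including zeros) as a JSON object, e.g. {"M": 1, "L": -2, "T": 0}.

{"L": -2, "Θ": 0, "T": 0, "M": 2}

Write exponents as rows L,Θ,T,M / cols X1,X2,X3,X4:
  L: [-1  2  1  1]
  Θ: [-1  1  0  1]
  T: [-1 -1  0  1]
  M: [ 1  0 -1 -1]
  [L]: (1)·-1+(-2)·1+(1)·1 = -2
  [Θ]: (1)·-1+(-2)·0+(1)·1 = 0
  [T]: (1)·-1+(-2)·0+(1)·1 = 0
  [M]: (1)·1+(-2)·-1+(1)·-1 = 2
⇒ L^-2 M^2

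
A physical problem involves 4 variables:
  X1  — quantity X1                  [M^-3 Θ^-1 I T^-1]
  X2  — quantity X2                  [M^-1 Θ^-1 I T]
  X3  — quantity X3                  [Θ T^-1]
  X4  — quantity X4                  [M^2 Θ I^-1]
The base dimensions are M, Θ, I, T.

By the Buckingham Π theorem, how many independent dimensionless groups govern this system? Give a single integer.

Write exponents as rows M,Θ,I,T / cols X1,X2,X3,X4:
  M: [-3 -1  0  2]
  Θ: [-1 -1  1  1]
  I: [ 1  1  0 -1]
  T: [-1  1 -1  0]
Echelon form has 3 nonzero rows (pivots: X1,X2,X3)
n=4, r=3 ⇒ 1 dimensionless group

1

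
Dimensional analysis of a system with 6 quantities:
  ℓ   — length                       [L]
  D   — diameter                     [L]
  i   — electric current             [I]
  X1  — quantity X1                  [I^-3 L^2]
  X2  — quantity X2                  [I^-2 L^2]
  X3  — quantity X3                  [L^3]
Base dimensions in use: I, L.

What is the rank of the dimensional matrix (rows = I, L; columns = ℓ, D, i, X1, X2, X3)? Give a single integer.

2

Dimensional matrix (I×L by ℓ×D×i×X1×X2×X3):
  I: [ 0  0  1 -3 -2  0]
  L: [ 1  1  0  2  2  3]
Echelon form has 2 nonzero rows (pivots: ℓ,i)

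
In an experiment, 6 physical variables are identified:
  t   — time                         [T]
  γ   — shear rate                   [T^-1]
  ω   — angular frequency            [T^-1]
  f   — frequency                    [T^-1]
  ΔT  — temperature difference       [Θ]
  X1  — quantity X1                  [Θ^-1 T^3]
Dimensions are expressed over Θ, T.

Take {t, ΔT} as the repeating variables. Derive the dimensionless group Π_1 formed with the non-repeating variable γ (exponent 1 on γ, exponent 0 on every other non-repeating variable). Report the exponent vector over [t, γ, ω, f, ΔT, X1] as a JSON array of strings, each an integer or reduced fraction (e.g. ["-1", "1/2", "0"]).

Exponent matrix [Θ,T] × [t,γ,ω,f,ΔT,X1]:
  Θ: [ 0  0  0  0  1 -1]
  T: [ 1 -1 -1 -1  0  3]
RREF → pivots at {t,ΔT} ⇒ r = 2
Pivot set = {t,ΔT}, free = {γ,ω,f,X1}
RREF:
  r0: [   1   -1   -1   -1    0    3]
  r1: [   0    0    0    0    1   -1]
Fix exponent of γ at 1, ω at 0, f at 0, X1 at 0; solve each RREF row for its pivot's exponent:
  r0: exp(t) + (-1)·1 = 0 ⇒ exp(t) = 1
  r1: exp(ΔT) + (0)·1 = 0 ⇒ exp(ΔT) = 0
Π_1 = t · γ

["1", "1", "0", "0", "0", "0"]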